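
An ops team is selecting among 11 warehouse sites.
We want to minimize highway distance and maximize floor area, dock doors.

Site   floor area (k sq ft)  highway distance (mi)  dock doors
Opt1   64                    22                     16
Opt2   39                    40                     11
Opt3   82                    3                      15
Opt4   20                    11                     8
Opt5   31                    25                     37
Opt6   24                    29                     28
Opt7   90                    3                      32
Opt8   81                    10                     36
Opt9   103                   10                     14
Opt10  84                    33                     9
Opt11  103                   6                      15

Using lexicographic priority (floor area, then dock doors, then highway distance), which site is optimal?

Opt11

First maximize floor area: best is 103, kept {Opt9, Opt11}.
Then maximize dock doors: best is 15, kept {Opt11}.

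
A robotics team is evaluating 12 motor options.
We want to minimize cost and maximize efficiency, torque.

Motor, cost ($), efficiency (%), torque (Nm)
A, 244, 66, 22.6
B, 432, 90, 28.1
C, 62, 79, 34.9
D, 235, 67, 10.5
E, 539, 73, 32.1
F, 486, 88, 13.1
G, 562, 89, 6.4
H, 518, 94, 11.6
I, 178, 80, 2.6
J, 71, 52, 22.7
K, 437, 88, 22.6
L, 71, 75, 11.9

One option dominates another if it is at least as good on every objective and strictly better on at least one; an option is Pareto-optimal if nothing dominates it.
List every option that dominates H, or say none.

A: worse on efficiency (66 vs 94).
B: worse on efficiency (90 vs 94).
C: worse on efficiency (79 vs 94).
D: worse on efficiency (67 vs 94).
E: worse on cost (539 vs 518).
F: worse on efficiency (88 vs 94).
G: worse on cost (562 vs 518).
I: worse on efficiency (80 vs 94).
J: worse on efficiency (52 vs 94).
K: worse on efficiency (88 vs 94).
L: worse on efficiency (75 vs 94).
No option dominates H.

none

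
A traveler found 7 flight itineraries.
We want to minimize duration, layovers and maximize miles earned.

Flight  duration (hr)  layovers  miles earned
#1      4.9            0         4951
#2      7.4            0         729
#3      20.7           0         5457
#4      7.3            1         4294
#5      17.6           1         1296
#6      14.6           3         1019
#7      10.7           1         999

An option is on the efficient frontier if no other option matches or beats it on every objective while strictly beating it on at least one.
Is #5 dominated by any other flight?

#1 vs #5: duration 4.9≤17.6, layovers 0≤1, miles earned 4951≥1296 — #1 is at least as good on every objective and strictly better on at least one, so #1 dominates #5.

Yes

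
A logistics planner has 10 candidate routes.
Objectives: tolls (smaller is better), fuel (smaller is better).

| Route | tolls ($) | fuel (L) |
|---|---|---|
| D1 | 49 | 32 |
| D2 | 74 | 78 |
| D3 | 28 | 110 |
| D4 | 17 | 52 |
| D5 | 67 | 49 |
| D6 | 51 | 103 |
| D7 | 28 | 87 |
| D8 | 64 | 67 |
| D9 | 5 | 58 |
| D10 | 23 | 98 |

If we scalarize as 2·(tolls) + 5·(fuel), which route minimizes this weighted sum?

D1

D1: 2·49 + 5·32 = 258
D2: 2·74 + 5·78 = 538
D3: 2·28 + 5·110 = 606
D4: 2·17 + 5·52 = 294
D5: 2·67 + 5·49 = 379
D6: 2·51 + 5·103 = 617
D7: 2·28 + 5·87 = 491
D8: 2·64 + 5·67 = 463
D9: 2·5 + 5·58 = 300
D10: 2·23 + 5·98 = 536
Lowest: D1 at 258.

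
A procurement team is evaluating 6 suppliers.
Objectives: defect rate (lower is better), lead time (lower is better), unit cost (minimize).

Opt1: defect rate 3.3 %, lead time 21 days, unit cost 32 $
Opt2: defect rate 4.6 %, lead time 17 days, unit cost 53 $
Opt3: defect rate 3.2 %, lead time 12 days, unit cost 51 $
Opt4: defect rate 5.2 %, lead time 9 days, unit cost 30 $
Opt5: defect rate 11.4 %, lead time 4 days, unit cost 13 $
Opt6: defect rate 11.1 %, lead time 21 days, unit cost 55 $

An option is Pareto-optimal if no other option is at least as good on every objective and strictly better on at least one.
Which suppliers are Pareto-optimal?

Opt1: not dominated.
Opt2: dominated by Opt3 (defect rate 3.2≤4.6, lead time 12≤17, unit cost 51≤53).
Opt3: not dominated (best defect rate).
Opt4: not dominated.
Opt5: not dominated (best lead time).
Opt6: dominated by Opt1 (defect rate 3.3≤11.1, lead time 21≤21, unit cost 32≤55).

Opt1, Opt3, Opt4, Opt5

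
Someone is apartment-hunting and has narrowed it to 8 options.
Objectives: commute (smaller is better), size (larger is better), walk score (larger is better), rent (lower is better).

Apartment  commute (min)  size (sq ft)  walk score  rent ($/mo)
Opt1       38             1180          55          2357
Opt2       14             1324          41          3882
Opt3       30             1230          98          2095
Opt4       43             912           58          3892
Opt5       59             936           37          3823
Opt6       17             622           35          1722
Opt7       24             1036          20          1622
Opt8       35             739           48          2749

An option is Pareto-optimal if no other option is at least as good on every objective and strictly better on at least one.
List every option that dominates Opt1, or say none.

Opt3: commute 30≤38, size 1230≥1180, walk score 98≥55, rent 2095≤2357 — dominates Opt1.
Others (Opt2, Opt4, Opt5, Opt6, Opt7, Opt8) are each worse than Opt1 on at least one objective.

Opt3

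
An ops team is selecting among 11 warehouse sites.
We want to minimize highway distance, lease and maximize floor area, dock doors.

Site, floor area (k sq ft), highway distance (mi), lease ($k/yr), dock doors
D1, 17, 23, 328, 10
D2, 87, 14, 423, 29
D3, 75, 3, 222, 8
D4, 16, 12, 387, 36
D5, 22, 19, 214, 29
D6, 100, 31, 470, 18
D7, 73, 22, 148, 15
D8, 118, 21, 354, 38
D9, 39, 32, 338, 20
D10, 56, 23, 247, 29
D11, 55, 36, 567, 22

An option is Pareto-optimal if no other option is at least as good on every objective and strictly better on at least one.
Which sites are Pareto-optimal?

D2, D3, D4, D5, D7, D8, D10

D1: dominated by D5 (floor area 22≥17, highway distance 19≤23, lease 214≤328, dock doors 29≥10).
D2: not dominated.
D3: not dominated (best highway distance).
D4: not dominated.
D5: not dominated.
D6: dominated by D8 (floor area 118≥100, highway distance 21≤31, lease 354≤470, dock doors 38≥18).
D7: not dominated (best lease).
D8: not dominated (best floor area).
D9: dominated by D10 (floor area 56≥39, highway distance 23≤32, lease 247≤338, dock doors 29≥20).
D10: not dominated.
D11: dominated by D2 (floor area 87≥55, highway distance 14≤36, lease 423≤567, dock doors 29≥22).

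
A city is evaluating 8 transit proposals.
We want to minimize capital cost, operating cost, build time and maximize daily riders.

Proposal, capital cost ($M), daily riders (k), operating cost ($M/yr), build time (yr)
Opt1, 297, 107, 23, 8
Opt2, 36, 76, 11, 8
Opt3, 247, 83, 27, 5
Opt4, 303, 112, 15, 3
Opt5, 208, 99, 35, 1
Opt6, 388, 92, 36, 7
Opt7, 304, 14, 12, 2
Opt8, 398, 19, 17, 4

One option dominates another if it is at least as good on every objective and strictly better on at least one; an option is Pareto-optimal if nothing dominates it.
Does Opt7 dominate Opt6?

Opt7 vs Opt6: Opt7 is worse on daily riders (14 vs 92), so it does not dominate Opt6.

No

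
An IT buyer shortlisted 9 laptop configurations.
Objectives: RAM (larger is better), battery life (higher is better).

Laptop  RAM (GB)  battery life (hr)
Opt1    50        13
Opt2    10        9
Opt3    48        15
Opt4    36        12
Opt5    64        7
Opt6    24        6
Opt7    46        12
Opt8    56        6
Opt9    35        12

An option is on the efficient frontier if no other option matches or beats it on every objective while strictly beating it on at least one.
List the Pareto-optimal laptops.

Opt1: not dominated.
Opt2: dominated by Opt1 (RAM 50≥10, battery life 13≥9).
Opt3: not dominated (best battery life).
Opt4: dominated by Opt1 (RAM 50≥36, battery life 13≥12).
Opt5: not dominated (best RAM).
Opt6: dominated by Opt1 (RAM 50≥24, battery life 13≥6).
Opt7: dominated by Opt1 (RAM 50≥46, battery life 13≥12).
Opt8: dominated by Opt5 (RAM 64≥56, battery life 7≥6).
Opt9: dominated by Opt1 (RAM 50≥35, battery life 13≥12).

Opt1, Opt3, Opt5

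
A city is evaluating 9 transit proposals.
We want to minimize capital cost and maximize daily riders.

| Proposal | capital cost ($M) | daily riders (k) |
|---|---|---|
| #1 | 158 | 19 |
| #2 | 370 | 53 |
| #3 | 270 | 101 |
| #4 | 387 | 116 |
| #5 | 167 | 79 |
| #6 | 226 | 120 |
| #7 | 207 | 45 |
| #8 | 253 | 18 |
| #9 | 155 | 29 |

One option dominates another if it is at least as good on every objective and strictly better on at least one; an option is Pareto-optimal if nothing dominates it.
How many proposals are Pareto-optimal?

3

#1: dominated by #9 (capital cost 155≤158, daily riders 29≥19).
#2: dominated by #3 (capital cost 270≤370, daily riders 101≥53).
#3: dominated by #6 (capital cost 226≤270, daily riders 120≥101).
#4: dominated by #6 (capital cost 226≤387, daily riders 120≥116).
#5: not dominated.
#6: not dominated (best daily riders).
#7: dominated by #5 (capital cost 167≤207, daily riders 79≥45).
#8: dominated by #1 (capital cost 158≤253, daily riders 19≥18).
#9: not dominated (best capital cost).
Pareto-optimal: #5, #6, #9 → 3.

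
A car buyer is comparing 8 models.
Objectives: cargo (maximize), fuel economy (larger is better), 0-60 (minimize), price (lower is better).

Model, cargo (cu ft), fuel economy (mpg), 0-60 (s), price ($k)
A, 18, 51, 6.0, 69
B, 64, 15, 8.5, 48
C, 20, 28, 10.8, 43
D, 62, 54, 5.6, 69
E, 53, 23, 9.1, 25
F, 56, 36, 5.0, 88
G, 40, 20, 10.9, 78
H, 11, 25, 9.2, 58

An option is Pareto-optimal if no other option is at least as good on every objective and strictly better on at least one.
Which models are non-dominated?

A: dominated by D (cargo 62≥18, fuel economy 54≥51, 0-60 5.6≤6.0, price 69≤69).
B: not dominated (best cargo).
C: not dominated.
D: not dominated (best fuel economy).
E: not dominated (best price).
F: not dominated (best 0-60).
G: dominated by D (cargo 62≥40, fuel economy 54≥20, 0-60 5.6≤10.9, price 69≤78).
H: not dominated.

B, C, D, E, F, H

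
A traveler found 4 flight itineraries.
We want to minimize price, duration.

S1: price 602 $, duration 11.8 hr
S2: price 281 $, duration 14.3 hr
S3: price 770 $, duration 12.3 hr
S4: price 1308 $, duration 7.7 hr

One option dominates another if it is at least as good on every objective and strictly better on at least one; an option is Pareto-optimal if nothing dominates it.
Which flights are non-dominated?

S1: not dominated.
S2: not dominated (best price).
S3: dominated by S1 (price 602≤770, duration 11.8≤12.3).
S4: not dominated (best duration).

S1, S2, S4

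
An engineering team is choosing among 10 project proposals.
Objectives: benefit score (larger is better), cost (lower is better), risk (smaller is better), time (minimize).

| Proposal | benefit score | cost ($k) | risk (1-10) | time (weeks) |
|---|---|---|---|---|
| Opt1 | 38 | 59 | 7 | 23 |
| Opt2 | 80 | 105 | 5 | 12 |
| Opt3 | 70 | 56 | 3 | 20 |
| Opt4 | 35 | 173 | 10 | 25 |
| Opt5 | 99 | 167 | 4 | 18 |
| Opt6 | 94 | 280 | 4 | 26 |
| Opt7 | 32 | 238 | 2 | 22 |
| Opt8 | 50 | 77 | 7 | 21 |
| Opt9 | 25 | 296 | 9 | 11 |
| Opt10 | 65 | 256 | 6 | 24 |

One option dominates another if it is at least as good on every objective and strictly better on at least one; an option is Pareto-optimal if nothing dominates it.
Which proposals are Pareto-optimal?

Opt2, Opt3, Opt5, Opt7, Opt9

Opt1: dominated by Opt3 (benefit score 70≥38, cost 56≤59, risk 3≤7, time 20≤23).
Opt2: not dominated.
Opt3: not dominated (best cost).
Opt4: dominated by Opt1 (benefit score 38≥35, cost 59≤173, risk 7≤10, time 23≤25).
Opt5: not dominated (best benefit score).
Opt6: dominated by Opt5 (benefit score 99≥94, cost 167≤280, risk 4≤4, time 18≤26).
Opt7: not dominated (best risk).
Opt8: dominated by Opt3 (benefit score 70≥50, cost 56≤77, risk 3≤7, time 20≤21).
Opt9: not dominated (best time).
Opt10: dominated by Opt2 (benefit score 80≥65, cost 105≤256, risk 5≤6, time 12≤24).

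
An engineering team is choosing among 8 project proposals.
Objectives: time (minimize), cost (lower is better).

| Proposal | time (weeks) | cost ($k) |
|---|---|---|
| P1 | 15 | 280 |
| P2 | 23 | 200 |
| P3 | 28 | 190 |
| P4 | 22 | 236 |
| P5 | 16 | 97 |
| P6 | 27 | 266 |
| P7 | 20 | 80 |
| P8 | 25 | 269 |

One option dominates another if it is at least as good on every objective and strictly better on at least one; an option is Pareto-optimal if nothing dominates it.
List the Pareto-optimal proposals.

P1, P5, P7

P1: not dominated (best time).
P2: dominated by P5 (time 16≤23, cost 97≤200).
P3: dominated by P5 (time 16≤28, cost 97≤190).
P4: dominated by P5 (time 16≤22, cost 97≤236).
P5: not dominated.
P6: dominated by P2 (time 23≤27, cost 200≤266).
P7: not dominated (best cost).
P8: dominated by P2 (time 23≤25, cost 200≤269).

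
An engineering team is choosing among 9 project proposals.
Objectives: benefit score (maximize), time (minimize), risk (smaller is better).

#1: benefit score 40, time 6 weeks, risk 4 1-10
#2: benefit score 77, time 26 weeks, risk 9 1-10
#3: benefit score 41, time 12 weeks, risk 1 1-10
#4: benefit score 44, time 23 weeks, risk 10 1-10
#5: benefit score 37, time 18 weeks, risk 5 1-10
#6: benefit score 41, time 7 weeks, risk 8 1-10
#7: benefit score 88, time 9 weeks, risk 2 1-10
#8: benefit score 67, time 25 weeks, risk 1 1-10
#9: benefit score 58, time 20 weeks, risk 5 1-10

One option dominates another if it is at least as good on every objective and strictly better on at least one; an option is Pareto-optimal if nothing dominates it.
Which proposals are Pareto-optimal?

#1, #3, #6, #7, #8

#1: not dominated (best time).
#2: dominated by #7 (benefit score 88≥77, time 9≤26, risk 2≤9).
#3: not dominated.
#4: dominated by #7 (benefit score 88≥44, time 9≤23, risk 2≤10).
#5: dominated by #1 (benefit score 40≥37, time 6≤18, risk 4≤5).
#6: not dominated.
#7: not dominated (best benefit score).
#8: not dominated.
#9: dominated by #7 (benefit score 88≥58, time 9≤20, risk 2≤5).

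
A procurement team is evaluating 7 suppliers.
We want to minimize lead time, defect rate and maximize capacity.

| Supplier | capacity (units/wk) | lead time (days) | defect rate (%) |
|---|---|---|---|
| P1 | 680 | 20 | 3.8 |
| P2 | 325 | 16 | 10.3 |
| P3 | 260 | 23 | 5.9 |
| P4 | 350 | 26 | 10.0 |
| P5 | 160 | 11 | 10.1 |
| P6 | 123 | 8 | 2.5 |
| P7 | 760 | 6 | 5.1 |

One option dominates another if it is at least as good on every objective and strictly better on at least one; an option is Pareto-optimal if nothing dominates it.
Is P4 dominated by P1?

Yes

P1 vs P4: capacity 680≥350, lead time 20≤26, defect rate 3.8≤10.0 — P1 is at least as good on every objective with at least one strict improvement.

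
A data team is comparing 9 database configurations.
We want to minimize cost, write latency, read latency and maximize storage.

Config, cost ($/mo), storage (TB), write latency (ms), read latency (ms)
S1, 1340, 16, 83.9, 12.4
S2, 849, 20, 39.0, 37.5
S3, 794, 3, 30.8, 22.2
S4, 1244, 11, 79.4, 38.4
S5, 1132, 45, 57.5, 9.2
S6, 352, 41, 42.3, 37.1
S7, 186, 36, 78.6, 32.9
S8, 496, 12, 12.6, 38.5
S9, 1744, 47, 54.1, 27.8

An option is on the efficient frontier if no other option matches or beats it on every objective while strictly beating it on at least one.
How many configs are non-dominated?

7

S1: dominated by S5 (cost 1132≤1340, storage 45≥16, write latency 57.5≤83.9, read latency 9.2≤12.4).
S2: not dominated.
S3: not dominated.
S4: dominated by S2 (cost 849≤1244, storage 20≥11, write latency 39.0≤79.4, read latency 37.5≤38.4).
S5: not dominated (best read latency).
S6: not dominated.
S7: not dominated (best cost).
S8: not dominated (best write latency).
S9: not dominated (best storage).
Pareto-optimal: S2, S3, S5, S6, S7, S8, S9 → 7.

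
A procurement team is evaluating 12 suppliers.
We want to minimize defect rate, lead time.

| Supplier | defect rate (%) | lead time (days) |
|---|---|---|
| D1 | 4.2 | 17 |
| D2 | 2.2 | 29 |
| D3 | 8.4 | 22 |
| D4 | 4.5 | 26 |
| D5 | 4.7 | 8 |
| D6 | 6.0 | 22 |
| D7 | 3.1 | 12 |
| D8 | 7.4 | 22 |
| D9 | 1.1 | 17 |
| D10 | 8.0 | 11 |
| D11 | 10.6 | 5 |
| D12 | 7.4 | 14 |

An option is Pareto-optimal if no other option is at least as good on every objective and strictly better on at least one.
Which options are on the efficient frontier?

D5, D7, D9, D11

D1: dominated by D7 (defect rate 3.1≤4.2, lead time 12≤17).
D2: dominated by D9 (defect rate 1.1≤2.2, lead time 17≤29).
D3: dominated by D1 (defect rate 4.2≤8.4, lead time 17≤22).
D4: dominated by D1 (defect rate 4.2≤4.5, lead time 17≤26).
D5: not dominated.
D6: dominated by D1 (defect rate 4.2≤6.0, lead time 17≤22).
D7: not dominated.
D8: dominated by D1 (defect rate 4.2≤7.4, lead time 17≤22).
D9: not dominated (best defect rate).
D10: dominated by D5 (defect rate 4.7≤8.0, lead time 8≤11).
D11: not dominated (best lead time).
D12: dominated by D5 (defect rate 4.7≤7.4, lead time 8≤14).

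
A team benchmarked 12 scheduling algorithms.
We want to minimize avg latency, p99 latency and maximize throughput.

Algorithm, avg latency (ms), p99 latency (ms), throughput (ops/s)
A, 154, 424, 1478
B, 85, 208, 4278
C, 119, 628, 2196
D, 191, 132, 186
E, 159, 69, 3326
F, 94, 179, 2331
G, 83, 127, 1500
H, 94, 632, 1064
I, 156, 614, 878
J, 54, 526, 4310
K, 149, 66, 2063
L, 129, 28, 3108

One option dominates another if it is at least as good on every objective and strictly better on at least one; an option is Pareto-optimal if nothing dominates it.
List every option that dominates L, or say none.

none

A: worse on avg latency (154 vs 129).
B: worse on p99 latency (208 vs 28).
C: worse on p99 latency (628 vs 28).
D: worse on avg latency (191 vs 129).
E: worse on avg latency (159 vs 129).
F: worse on p99 latency (179 vs 28).
G: worse on p99 latency (127 vs 28).
H: worse on p99 latency (632 vs 28).
I: worse on avg latency (156 vs 129).
J: worse on p99 latency (526 vs 28).
K: worse on avg latency (149 vs 129).
No option dominates L.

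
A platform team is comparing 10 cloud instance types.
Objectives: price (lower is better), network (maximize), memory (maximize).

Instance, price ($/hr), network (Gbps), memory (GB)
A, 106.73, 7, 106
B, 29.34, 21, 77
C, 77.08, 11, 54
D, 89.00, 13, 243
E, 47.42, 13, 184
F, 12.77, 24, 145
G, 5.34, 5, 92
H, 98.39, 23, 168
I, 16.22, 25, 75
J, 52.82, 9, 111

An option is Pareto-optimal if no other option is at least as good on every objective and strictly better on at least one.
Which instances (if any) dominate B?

F: price 12.77≤29.34, network 24≥21, memory 145≥77 — dominates B.
Others (A, C, D, E, G, H, I, J) are each worse than B on at least one objective.

F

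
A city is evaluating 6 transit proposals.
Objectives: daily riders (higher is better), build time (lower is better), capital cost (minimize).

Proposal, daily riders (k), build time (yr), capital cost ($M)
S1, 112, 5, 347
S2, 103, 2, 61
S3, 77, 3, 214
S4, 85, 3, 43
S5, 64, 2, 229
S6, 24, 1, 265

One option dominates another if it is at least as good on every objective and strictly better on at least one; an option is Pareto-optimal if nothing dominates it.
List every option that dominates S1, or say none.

S2: worse on daily riders (103 vs 112).
S3: worse on daily riders (77 vs 112).
S4: worse on daily riders (85 vs 112).
S5: worse on daily riders (64 vs 112).
S6: worse on daily riders (24 vs 112).
No option dominates S1.

none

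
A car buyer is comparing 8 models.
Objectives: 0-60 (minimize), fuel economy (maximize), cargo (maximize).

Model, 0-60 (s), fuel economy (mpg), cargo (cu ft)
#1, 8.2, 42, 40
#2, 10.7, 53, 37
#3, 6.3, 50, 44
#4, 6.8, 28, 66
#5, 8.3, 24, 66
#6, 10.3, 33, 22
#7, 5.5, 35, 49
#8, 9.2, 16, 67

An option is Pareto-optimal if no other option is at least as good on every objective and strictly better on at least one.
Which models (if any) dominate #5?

#4: 0-60 6.8≤8.3, fuel economy 28≥24, cargo 66≥66 — dominates #5.
Others (#1, #2, #3, #6, #7, #8) are each worse than #5 on at least one objective.

#4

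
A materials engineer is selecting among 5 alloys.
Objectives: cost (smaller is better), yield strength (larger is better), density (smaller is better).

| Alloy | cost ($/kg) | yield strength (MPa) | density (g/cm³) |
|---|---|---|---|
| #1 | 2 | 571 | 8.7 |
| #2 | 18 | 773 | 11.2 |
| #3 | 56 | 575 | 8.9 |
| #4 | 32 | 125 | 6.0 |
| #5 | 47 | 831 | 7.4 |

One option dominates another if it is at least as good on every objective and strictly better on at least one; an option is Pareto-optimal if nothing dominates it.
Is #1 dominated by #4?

No

#4 vs #1: #4 is worse on cost (32 vs 2), so it does not dominate #1.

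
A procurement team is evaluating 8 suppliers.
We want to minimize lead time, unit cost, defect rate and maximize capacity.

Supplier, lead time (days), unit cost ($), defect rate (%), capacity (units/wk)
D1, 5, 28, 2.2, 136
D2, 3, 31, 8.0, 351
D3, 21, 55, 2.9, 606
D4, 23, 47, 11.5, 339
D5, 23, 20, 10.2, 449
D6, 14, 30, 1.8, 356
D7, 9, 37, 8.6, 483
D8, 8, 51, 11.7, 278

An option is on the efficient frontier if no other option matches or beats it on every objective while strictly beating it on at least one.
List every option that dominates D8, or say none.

D2: lead time 3≤8, unit cost 31≤51, defect rate 8.0≤11.7, capacity 351≥278 — dominates D8.
Others (D1, D3, D4, D5, D6, D7) are each worse than D8 on at least one objective.

D2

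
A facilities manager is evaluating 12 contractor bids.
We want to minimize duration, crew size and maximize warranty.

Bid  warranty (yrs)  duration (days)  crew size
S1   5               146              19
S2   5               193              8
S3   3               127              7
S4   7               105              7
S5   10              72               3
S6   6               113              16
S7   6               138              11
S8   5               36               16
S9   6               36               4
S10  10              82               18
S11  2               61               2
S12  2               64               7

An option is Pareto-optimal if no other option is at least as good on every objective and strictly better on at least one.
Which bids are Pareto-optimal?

S1: dominated by S4 (warranty 7≥5, duration 105≤146, crew size 7≤19).
S2: dominated by S4 (warranty 7≥5, duration 105≤193, crew size 7≤8).
S3: dominated by S4 (warranty 7≥3, duration 105≤127, crew size 7≤7).
S4: dominated by S5 (warranty 10≥7, duration 72≤105, crew size 3≤7).
S5: not dominated.
S6: dominated by S4 (warranty 7≥6, duration 105≤113, crew size 7≤16).
S7: dominated by S4 (warranty 7≥6, duration 105≤138, crew size 7≤11).
S8: dominated by S9 (warranty 6≥5, duration 36≤36, crew size 4≤16).
S9: not dominated.
S10: dominated by S5 (warranty 10≥10, duration 72≤82, crew size 3≤18).
S11: not dominated (best crew size).
S12: dominated by S9 (warranty 6≥2, duration 36≤64, crew size 4≤7).

S5, S9, S11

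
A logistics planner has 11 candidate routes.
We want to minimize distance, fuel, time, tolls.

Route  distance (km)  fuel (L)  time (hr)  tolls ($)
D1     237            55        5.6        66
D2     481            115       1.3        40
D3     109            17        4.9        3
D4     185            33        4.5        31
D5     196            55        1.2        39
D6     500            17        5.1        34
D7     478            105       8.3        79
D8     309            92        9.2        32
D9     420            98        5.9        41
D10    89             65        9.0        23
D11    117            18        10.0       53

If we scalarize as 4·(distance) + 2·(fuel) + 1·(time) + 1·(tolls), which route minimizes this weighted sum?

D1: 4·237 + 2·55 + 1·5.6 + 1·66 = 1129.6
D2: 4·481 + 2·115 + 1·1.3 + 1·40 = 2195.3
D3: 4·109 + 2·17 + 1·4.9 + 1·3 = 477.9
D4: 4·185 + 2·33 + 1·4.5 + 1·31 = 841.5
D5: 4·196 + 2·55 + 1·1.2 + 1·39 = 934.2
D6: 4·500 + 2·17 + 1·5.1 + 1·34 = 2073.1
D7: 4·478 + 2·105 + 1·8.3 + 1·79 = 2209.3
D8: 4·309 + 2·92 + 1·9.2 + 1·32 = 1461.2
D9: 4·420 + 2·98 + 1·5.9 + 1·41 = 1922.9
D10: 4·89 + 2·65 + 1·9.0 + 1·23 = 518.0
D11: 4·117 + 2·18 + 1·10.0 + 1·53 = 567.0
Lowest: D3 at 477.9.

D3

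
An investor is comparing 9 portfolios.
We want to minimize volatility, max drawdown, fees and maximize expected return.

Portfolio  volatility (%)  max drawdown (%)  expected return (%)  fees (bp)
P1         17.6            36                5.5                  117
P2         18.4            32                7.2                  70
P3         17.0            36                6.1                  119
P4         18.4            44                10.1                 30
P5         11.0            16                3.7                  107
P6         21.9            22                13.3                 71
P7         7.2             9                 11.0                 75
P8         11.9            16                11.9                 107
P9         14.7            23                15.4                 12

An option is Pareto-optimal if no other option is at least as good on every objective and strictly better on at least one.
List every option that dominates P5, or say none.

P7: volatility 7.2≤11.0, max drawdown 9≤16, expected return 11.0≥3.7, fees 75≤107 — dominates P5.
Others (P1, P2, P3, P4, P6, P8, P9) are each worse than P5 on at least one objective.

P7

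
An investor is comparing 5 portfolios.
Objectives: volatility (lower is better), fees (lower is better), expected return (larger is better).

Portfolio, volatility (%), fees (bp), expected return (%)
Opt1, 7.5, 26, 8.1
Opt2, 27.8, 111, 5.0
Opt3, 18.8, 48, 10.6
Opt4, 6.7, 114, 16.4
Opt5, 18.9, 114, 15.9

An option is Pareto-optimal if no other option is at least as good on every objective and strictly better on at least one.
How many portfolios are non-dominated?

3

Opt1: not dominated (best fees).
Opt2: dominated by Opt1 (volatility 7.5≤27.8, fees 26≤111, expected return 8.1≥5.0).
Opt3: not dominated.
Opt4: not dominated (best volatility).
Opt5: dominated by Opt4 (volatility 6.7≤18.9, fees 114≤114, expected return 16.4≥15.9).
Pareto-optimal: Opt1, Opt3, Opt4 → 3.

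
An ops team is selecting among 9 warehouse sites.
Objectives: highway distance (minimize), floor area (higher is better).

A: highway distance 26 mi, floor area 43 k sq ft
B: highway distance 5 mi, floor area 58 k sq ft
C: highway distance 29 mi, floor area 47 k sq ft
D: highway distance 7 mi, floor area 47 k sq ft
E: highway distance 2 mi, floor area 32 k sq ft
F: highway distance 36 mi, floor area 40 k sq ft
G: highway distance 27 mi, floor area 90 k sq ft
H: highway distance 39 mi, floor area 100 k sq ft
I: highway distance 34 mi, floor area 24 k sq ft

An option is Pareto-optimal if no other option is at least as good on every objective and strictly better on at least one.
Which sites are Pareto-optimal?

B, E, G, H

A: dominated by B (highway distance 5≤26, floor area 58≥43).
B: not dominated.
C: dominated by B (highway distance 5≤29, floor area 58≥47).
D: dominated by B (highway distance 5≤7, floor area 58≥47).
E: not dominated (best highway distance).
F: dominated by A (highway distance 26≤36, floor area 43≥40).
G: not dominated.
H: not dominated (best floor area).
I: dominated by A (highway distance 26≤34, floor area 43≥24).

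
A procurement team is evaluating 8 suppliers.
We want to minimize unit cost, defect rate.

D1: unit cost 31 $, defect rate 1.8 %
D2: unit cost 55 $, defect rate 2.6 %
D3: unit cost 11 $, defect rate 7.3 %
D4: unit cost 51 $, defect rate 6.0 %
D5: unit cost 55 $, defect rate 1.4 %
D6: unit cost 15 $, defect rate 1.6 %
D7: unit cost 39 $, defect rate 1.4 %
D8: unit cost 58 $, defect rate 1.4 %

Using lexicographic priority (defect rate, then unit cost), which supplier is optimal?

First minimize defect rate: best is 1.4, kept {D5, D7, D8}.
Then minimize unit cost: best is 39, kept {D7}.

D7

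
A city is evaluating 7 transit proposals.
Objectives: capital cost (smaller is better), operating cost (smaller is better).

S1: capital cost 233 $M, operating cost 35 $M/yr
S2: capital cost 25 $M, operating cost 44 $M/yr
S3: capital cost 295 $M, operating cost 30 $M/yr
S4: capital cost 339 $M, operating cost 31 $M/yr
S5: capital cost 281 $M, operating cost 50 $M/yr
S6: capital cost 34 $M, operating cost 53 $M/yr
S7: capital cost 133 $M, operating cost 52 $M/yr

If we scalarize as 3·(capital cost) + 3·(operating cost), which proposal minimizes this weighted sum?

S2

S1: 3·233 + 3·35 = 804
S2: 3·25 + 3·44 = 207
S3: 3·295 + 3·30 = 975
S4: 3·339 + 3·31 = 1110
S5: 3·281 + 3·50 = 993
S6: 3·34 + 3·53 = 261
S7: 3·133 + 3·52 = 555
Lowest: S2 at 207.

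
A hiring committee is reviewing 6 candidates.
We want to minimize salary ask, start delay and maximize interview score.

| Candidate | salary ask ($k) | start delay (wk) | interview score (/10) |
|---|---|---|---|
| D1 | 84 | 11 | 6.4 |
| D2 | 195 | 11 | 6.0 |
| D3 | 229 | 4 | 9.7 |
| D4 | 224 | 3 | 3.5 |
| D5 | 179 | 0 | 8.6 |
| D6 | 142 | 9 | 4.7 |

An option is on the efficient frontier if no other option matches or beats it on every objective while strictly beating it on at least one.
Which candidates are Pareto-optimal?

D1: not dominated (best salary ask).
D2: dominated by D1 (salary ask 84≤195, start delay 11≤11, interview score 6.4≥6.0).
D3: not dominated (best interview score).
D4: dominated by D5 (salary ask 179≤224, start delay 0≤3, interview score 8.6≥3.5).
D5: not dominated (best start delay).
D6: not dominated.

D1, D3, D5, D6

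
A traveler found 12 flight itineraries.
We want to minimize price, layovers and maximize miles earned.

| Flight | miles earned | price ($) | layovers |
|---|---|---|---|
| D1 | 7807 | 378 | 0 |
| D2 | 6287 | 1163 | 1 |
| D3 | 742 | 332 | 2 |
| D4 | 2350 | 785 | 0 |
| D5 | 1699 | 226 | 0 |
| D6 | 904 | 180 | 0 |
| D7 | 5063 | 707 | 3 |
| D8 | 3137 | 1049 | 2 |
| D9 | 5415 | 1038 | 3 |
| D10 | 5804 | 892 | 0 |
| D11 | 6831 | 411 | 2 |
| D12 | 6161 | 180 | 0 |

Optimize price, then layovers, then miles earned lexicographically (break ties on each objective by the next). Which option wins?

First minimize price: best is 180, kept {D6, D12}.
Then minimize layovers: best is 0, kept {D6, D12}.
Then maximize miles earned: best is 6161, kept {D12}.

D12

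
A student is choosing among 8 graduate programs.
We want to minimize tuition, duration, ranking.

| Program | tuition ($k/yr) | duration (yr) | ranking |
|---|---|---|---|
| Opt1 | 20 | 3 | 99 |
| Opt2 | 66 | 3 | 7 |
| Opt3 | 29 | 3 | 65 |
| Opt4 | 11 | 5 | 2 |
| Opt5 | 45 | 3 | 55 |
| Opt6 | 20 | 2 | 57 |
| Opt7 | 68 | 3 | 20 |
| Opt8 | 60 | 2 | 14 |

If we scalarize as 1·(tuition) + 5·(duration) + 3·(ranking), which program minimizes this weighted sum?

Opt4

Opt1: 1·20 + 5·3 + 3·99 = 332
Opt2: 1·66 + 5·3 + 3·7 = 102
Opt3: 1·29 + 5·3 + 3·65 = 239
Opt4: 1·11 + 5·5 + 3·2 = 42
Opt5: 1·45 + 5·3 + 3·55 = 225
Opt6: 1·20 + 5·2 + 3·57 = 201
Opt7: 1·68 + 5·3 + 3·20 = 143
Opt8: 1·60 + 5·2 + 3·14 = 112
Lowest: Opt4 at 42.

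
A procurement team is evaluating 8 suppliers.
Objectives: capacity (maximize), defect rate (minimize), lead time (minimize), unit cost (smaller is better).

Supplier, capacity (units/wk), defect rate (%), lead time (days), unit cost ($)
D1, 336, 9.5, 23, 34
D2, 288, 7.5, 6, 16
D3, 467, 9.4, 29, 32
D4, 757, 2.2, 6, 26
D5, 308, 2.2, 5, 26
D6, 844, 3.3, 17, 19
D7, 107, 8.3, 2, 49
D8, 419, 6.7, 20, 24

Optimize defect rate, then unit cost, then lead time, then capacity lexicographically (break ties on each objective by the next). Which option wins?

D5

First minimize defect rate: best is 2.2, kept {D4, D5}.
Then minimize unit cost: best is 26, kept {D4, D5}.
Then minimize lead time: best is 5, kept {D5}.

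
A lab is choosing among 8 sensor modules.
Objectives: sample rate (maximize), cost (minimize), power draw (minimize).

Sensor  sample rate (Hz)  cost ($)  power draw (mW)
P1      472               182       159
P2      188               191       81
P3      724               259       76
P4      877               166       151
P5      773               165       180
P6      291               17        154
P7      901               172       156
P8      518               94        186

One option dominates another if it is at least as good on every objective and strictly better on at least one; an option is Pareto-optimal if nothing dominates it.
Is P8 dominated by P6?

P6 vs P8: P6 is worse on sample rate (291 vs 518), so it does not dominate P8.

No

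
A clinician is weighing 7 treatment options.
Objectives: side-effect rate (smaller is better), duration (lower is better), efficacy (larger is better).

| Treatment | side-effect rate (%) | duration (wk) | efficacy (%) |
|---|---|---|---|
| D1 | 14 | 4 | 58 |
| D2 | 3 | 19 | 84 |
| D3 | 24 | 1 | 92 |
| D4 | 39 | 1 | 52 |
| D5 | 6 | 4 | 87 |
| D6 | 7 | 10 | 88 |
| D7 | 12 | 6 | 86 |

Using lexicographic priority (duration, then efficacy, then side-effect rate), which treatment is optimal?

D3

First minimize duration: best is 1, kept {D3, D4}.
Then maximize efficacy: best is 92, kept {D3}.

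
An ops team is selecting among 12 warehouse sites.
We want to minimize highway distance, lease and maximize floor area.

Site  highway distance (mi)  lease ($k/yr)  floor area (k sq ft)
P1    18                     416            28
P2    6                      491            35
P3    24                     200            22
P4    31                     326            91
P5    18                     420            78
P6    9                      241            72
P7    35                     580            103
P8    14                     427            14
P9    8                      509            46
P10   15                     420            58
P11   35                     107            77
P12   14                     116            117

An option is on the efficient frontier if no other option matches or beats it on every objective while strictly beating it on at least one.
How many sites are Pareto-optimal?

P1: dominated by P6 (highway distance 9≤18, lease 241≤416, floor area 72≥28).
P2: not dominated (best highway distance).
P3: dominated by P12 (highway distance 14≤24, lease 116≤200, floor area 117≥22).
P4: dominated by P12 (highway distance 14≤31, lease 116≤326, floor area 117≥91).
P5: dominated by P12 (highway distance 14≤18, lease 116≤420, floor area 117≥78).
P6: not dominated.
P7: dominated by P12 (highway distance 14≤35, lease 116≤580, floor area 117≥103).
P8: dominated by P6 (highway distance 9≤14, lease 241≤427, floor area 72≥14).
P9: not dominated.
P10: dominated by P6 (highway distance 9≤15, lease 241≤420, floor area 72≥58).
P11: not dominated (best lease).
P12: not dominated (best floor area).
Pareto-optimal: P2, P6, P9, P11, P12 → 5.

5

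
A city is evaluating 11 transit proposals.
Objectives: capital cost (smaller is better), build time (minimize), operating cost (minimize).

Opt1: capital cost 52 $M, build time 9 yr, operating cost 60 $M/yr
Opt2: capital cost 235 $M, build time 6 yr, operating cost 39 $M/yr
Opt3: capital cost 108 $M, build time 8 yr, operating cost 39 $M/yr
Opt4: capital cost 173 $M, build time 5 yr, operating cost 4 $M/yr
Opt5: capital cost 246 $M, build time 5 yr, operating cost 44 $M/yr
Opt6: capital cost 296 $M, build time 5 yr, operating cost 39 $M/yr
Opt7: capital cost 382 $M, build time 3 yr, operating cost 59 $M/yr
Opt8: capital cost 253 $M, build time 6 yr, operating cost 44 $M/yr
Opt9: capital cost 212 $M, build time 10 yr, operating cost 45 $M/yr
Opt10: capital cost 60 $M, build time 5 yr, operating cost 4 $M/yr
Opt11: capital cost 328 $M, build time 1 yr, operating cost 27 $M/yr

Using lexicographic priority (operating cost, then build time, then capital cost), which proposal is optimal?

First minimize operating cost: best is 4, kept {Opt4, Opt10}.
Then minimize build time: best is 5, kept {Opt4, Opt10}.
Then minimize capital cost: best is 60, kept {Opt10}.

Opt10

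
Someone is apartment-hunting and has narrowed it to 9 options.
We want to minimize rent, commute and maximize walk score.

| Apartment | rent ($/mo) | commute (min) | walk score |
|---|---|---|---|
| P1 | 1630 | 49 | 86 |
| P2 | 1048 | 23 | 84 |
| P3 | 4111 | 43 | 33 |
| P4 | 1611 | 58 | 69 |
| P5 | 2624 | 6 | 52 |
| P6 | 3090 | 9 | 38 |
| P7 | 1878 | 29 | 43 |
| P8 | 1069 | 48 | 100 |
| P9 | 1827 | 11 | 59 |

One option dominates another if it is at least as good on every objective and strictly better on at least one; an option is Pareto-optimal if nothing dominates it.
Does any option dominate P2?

P1: worse on rent (1630 vs 1048).
P3: worse on rent (4111 vs 1048).
P4: worse on rent (1611 vs 1048).
P5: worse on rent (2624 vs 1048).
P6: worse on rent (3090 vs 1048).
P7: worse on rent (1878 vs 1048).
P8: worse on rent (1069 vs 1048).
P9: worse on rent (1827 vs 1048).
No option is at least as good as P2 on every objective and strictly better on one.

No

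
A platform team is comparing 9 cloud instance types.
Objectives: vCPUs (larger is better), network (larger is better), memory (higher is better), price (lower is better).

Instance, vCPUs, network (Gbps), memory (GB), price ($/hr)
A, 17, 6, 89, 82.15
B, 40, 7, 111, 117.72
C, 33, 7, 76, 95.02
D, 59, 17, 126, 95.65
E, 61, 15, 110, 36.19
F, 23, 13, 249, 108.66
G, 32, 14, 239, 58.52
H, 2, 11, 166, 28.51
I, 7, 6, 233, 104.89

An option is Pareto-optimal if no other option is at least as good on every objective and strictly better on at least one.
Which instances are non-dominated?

D, E, F, G, H

A: dominated by E (vCPUs 61≥17, network 15≥6, memory 110≥89, price 36.19≤82.15).
B: dominated by D (vCPUs 59≥40, network 17≥7, memory 126≥111, price 95.65≤117.72).
C: dominated by E (vCPUs 61≥33, network 15≥7, memory 110≥76, price 36.19≤95.02).
D: not dominated (best network).
E: not dominated (best vCPUs).
F: not dominated (best memory).
G: not dominated.
H: not dominated (best price).
I: dominated by G (vCPUs 32≥7, network 14≥6, memory 239≥233, price 58.52≤104.89).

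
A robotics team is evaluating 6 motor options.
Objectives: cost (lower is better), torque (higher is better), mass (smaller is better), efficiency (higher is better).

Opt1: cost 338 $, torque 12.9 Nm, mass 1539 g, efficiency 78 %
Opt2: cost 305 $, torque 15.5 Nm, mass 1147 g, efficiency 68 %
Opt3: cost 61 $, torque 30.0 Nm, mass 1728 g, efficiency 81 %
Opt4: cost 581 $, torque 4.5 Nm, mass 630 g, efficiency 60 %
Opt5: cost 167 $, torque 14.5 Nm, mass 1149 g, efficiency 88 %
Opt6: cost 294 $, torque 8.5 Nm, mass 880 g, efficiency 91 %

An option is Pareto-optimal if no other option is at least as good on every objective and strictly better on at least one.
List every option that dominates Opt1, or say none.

Opt5: cost 167≤338, torque 14.5≥12.9, mass 1149≤1539, efficiency 88≥78 — dominates Opt1.
Others (Opt2, Opt3, Opt4, Opt6) are each worse than Opt1 on at least one objective.

Opt5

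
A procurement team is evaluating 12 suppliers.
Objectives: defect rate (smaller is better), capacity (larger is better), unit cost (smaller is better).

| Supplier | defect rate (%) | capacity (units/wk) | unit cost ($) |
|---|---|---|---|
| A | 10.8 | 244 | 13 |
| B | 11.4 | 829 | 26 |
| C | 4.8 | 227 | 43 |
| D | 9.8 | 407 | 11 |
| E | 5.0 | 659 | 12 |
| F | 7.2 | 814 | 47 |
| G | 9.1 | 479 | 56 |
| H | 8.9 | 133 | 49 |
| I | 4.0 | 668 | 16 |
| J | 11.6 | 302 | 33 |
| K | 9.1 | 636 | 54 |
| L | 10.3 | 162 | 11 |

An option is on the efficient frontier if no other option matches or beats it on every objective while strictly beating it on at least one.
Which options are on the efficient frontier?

A: dominated by D (defect rate 9.8≤10.8, capacity 407≥244, unit cost 11≤13).
B: not dominated (best capacity).
C: dominated by I (defect rate 4.0≤4.8, capacity 668≥227, unit cost 16≤43).
D: not dominated.
E: not dominated.
F: not dominated.
G: dominated by E (defect rate 5.0≤9.1, capacity 659≥479, unit cost 12≤56).
H: dominated by C (defect rate 4.8≤8.9, capacity 227≥133, unit cost 43≤49).
I: not dominated (best defect rate).
J: dominated by B (defect rate 11.4≤11.6, capacity 829≥302, unit cost 26≤33).
K: dominated by E (defect rate 5.0≤9.1, capacity 659≥636, unit cost 12≤54).
L: dominated by D (defect rate 9.8≤10.3, capacity 407≥162, unit cost 11≤11).

B, D, E, F, I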